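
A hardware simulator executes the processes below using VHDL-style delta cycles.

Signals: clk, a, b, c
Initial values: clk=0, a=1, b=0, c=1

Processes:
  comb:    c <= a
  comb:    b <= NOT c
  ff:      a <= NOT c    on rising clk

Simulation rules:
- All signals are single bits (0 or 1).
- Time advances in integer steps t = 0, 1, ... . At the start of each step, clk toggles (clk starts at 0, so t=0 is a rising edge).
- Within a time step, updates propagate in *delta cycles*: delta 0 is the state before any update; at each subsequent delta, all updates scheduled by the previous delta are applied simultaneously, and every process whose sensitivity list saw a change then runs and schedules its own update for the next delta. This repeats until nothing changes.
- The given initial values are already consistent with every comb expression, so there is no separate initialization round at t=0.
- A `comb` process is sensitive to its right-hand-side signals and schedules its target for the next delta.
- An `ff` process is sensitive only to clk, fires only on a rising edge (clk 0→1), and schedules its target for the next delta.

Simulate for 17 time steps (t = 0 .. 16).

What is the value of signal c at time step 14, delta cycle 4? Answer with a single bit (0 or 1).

1

[bits: clk,a,b,c]
t=0: Δ0=0101 Δ1=1101 Δ2=1001 Δ3=1000 Δ4=1010 | 4Δ
t=1: Δ0=1010 Δ1=0010 | 1Δ
t=2: Δ0=0010 Δ1=1010 Δ2=1110 Δ3=1111 Δ4=1101 | 4Δ
t=3: Δ0=1101 Δ1=0101 | 1Δ
t=4: Δ0=0101 Δ1=1101 Δ2=1001 Δ3=1000 Δ4=1010 | 4Δ
t=5: Δ0=1010 Δ1=0010 | 1Δ
t=6: Δ0=0010 Δ1=1010 Δ2=1110 Δ3=1111 Δ4=1101 | 4Δ
t=7: Δ0=1101 Δ1=0101 | 1Δ
t=8: Δ0=0101 Δ1=1101 Δ2=1001 Δ3=1000 Δ4=1010 | 4Δ
t=9: Δ0=1010 Δ1=0010 | 1Δ
t=10: Δ0=0010 Δ1=1010 Δ2=1110 Δ3=1111 Δ4=1101 | 4Δ
t=11: Δ0=1101 Δ1=0101 | 1Δ
t=12: Δ0=0101 Δ1=1101 Δ2=1001 Δ3=1000 Δ4=1010 | 4Δ
t=13: Δ0=1010 Δ1=0010 | 1Δ
t=14: Δ0=0010 Δ1=1010 Δ2=1110 Δ3=1111 Δ4=1101 | 4Δ
t=15: Δ0=1101 Δ1=0101 | 1Δ
t=16: Δ0=0101 Δ1=1101 Δ2=1001 Δ3=1000 Δ4=1010 | 4Δ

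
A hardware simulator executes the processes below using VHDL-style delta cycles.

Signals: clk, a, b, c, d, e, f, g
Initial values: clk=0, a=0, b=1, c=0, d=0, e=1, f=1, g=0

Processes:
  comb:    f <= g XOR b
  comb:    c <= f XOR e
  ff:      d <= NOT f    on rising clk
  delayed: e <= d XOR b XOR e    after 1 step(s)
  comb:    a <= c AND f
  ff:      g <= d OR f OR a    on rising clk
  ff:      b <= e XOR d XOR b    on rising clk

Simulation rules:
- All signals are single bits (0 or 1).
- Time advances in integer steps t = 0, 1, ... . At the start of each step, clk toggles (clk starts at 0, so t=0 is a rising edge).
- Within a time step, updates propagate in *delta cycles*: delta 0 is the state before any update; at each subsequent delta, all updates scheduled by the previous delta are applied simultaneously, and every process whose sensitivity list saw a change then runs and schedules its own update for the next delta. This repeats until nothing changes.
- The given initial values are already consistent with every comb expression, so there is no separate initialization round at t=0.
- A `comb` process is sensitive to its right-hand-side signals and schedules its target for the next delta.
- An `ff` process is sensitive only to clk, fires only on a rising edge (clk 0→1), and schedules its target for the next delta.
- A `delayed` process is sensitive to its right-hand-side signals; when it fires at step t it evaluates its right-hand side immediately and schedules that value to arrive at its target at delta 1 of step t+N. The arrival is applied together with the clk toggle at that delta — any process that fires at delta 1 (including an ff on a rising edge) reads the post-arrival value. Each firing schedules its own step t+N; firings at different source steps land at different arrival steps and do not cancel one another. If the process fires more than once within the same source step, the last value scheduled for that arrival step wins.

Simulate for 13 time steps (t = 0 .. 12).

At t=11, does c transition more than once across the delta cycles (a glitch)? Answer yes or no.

[bits: f,c,clk,d,a,e,g,b]
t=0: Δ0=10000101 Δ1=10100101 Δ2=10100110 | 2Δ
t=1: Δ0=10100110 Δ1=10000110 | 1Δ
t=2: Δ0=10000110 Δ1=10100110 Δ2=10100111 Δ3=00100111 Δ4=01100111 | 4Δ
t=3: Δ0=01100111 Δ1=01000011 Δ2=00000011 | 2Δ
t=4: Δ0=00000011 Δ1=00100111 Δ2=01110100 | 2Δ
t=5: Δ0=01110100 Δ1=01010000 Δ2=00010000 | 2Δ
t=6: Δ0=00010000 Δ1=00110100 Δ2=01110110 Δ3=11110110 Δ4=10111110 Δ5=10110110 | 5Δ
t=7: Δ0=10110110 Δ1=10010010 Δ2=11010010 Δ3=11011010 | 3Δ
t=8: Δ0=11011010 Δ1=11111110 Δ2=10101110 Δ3=10100110 | 3Δ
t=9: Δ0=10100110 Δ1=10000110 | 1Δ
t=10: Δ0=10000110 Δ1=10100110 Δ2=10100111 Δ3=00100111 Δ4=01100111 | 4Δ
t=11: Δ0=01100111 Δ1=01000011 Δ2=00000011 | 2Δ
t=12: Δ0=00000011 Δ1=00100111 Δ2=01110100 | 2Δ

no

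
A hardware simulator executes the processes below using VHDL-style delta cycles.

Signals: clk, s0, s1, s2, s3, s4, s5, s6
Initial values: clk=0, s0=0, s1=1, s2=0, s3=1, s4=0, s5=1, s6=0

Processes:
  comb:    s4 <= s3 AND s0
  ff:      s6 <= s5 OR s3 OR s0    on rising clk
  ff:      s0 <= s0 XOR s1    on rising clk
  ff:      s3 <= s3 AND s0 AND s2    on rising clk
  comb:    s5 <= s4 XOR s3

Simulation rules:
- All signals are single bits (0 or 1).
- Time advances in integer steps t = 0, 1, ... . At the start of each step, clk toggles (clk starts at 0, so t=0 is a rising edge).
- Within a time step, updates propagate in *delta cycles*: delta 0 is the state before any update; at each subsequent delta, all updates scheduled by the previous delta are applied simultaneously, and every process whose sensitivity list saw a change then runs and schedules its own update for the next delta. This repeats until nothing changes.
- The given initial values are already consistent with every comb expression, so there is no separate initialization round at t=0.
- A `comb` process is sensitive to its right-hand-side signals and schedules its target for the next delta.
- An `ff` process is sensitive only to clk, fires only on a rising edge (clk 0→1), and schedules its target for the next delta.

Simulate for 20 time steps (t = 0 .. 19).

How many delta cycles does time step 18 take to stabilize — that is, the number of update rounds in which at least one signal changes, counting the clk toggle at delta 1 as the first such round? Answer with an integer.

t0.Δ0 s4=0 s5=1 s6=0 s0=0 s3=1 s1=1 s2=0 clk=0
t0.Δ1 s4=0 s5=1 s6=0 s0=0 s3=1 s1=1 s2=0 clk=1
t0.Δ2 s4=0 s5=1 s6=1 s0=1 s3=0 s1=1 s2=0 clk=1
t0.Δ3 s4=0 s5=0 s6=1 s0=1 s3=0 s1=1 s2=0 clk=1
t1.Δ0 s4=0 s5=0 s6=1 s0=1 s3=0 s1=1 s2=0 clk=1
t1.Δ1 s4=0 s5=0 s6=1 s0=1 s3=0 s1=1 s2=0 clk=0
t2.Δ0 s4=0 s5=0 s6=1 s0=1 s3=0 s1=1 s2=0 clk=0
t2.Δ1 s4=0 s5=0 s6=1 s0=1 s3=0 s1=1 s2=0 clk=1
t2.Δ2 s4=0 s5=0 s6=1 s0=0 s3=0 s1=1 s2=0 clk=1
t3.Δ0 s4=0 s5=0 s6=1 s0=0 s3=0 s1=1 s2=0 clk=1
t3.Δ1 s4=0 s5=0 s6=1 s0=0 s3=0 s1=1 s2=0 clk=0
t4.Δ0 s4=0 s5=0 s6=1 s0=0 s3=0 s1=1 s2=0 clk=0
t4.Δ1 s4=0 s5=0 s6=1 s0=0 s3=0 s1=1 s2=0 clk=1
t4.Δ2 s4=0 s5=0 s6=0 s0=1 s3=0 s1=1 s2=0 clk=1
t5.Δ0 s4=0 s5=0 s6=0 s0=1 s3=0 s1=1 s2=0 clk=1
t5.Δ1 s4=0 s5=0 s6=0 s0=1 s3=0 s1=1 s2=0 clk=0
t6.Δ0 s4=0 s5=0 s6=0 s0=1 s3=0 s1=1 s2=0 clk=0
t6.Δ1 s4=0 s5=0 s6=0 s0=1 s3=0 s1=1 s2=0 clk=1
t6.Δ2 s4=0 s5=0 s6=1 s0=0 s3=0 s1=1 s2=0 clk=1
t7.Δ0 s4=0 s5=0 s6=1 s0=0 s3=0 s1=1 s2=0 clk=1
t7.Δ1 s4=0 s5=0 s6=1 s0=0 s3=0 s1=1 s2=0 clk=0
t8.Δ0 s4=0 s5=0 s6=1 s0=0 s3=0 s1=1 s2=0 clk=0
t8.Δ1 s4=0 s5=0 s6=1 s0=0 s3=0 s1=1 s2=0 clk=1
t8.Δ2 s4=0 s5=0 s6=0 s0=1 s3=0 s1=1 s2=0 clk=1
t9.Δ0 s4=0 s5=0 s6=0 s0=1 s3=0 s1=1 s2=0 clk=1
t9.Δ1 s4=0 s5=0 s6=0 s0=1 s3=0 s1=1 s2=0 clk=0
t10.Δ0 s4=0 s5=0 s6=0 s0=1 s3=0 s1=1 s2=0 clk=0
t10.Δ1 s4=0 s5=0 s6=0 s0=1 s3=0 s1=1 s2=0 clk=1
t10.Δ2 s4=0 s5=0 s6=1 s0=0 s3=0 s1=1 s2=0 clk=1
t11.Δ0 s4=0 s5=0 s6=1 s0=0 s3=0 s1=1 s2=0 clk=1
t11.Δ1 s4=0 s5=0 s6=1 s0=0 s3=0 s1=1 s2=0 clk=0
t12.Δ0 s4=0 s5=0 s6=1 s0=0 s3=0 s1=1 s2=0 clk=0
t12.Δ1 s4=0 s5=0 s6=1 s0=0 s3=0 s1=1 s2=0 clk=1
t12.Δ2 s4=0 s5=0 s6=0 s0=1 s3=0 s1=1 s2=0 clk=1
t13.Δ0 s4=0 s5=0 s6=0 s0=1 s3=0 s1=1 s2=0 clk=1
t13.Δ1 s4=0 s5=0 s6=0 s0=1 s3=0 s1=1 s2=0 clk=0
t14.Δ0 s4=0 s5=0 s6=0 s0=1 s3=0 s1=1 s2=0 clk=0
t14.Δ1 s4=0 s5=0 s6=0 s0=1 s3=0 s1=1 s2=0 clk=1
t14.Δ2 s4=0 s5=0 s6=1 s0=0 s3=0 s1=1 s2=0 clk=1
t15.Δ0 s4=0 s5=0 s6=1 s0=0 s3=0 s1=1 s2=0 clk=1
t15.Δ1 s4=0 s5=0 s6=1 s0=0 s3=0 s1=1 s2=0 clk=0
t16.Δ0 s4=0 s5=0 s6=1 s0=0 s3=0 s1=1 s2=0 clk=0
t16.Δ1 s4=0 s5=0 s6=1 s0=0 s3=0 s1=1 s2=0 clk=1
t16.Δ2 s4=0 s5=0 s6=0 s0=1 s3=0 s1=1 s2=0 clk=1
t17.Δ0 s4=0 s5=0 s6=0 s0=1 s3=0 s1=1 s2=0 clk=1
t17.Δ1 s4=0 s5=0 s6=0 s0=1 s3=0 s1=1 s2=0 clk=0
t18.Δ0 s4=0 s5=0 s6=0 s0=1 s3=0 s1=1 s2=0 clk=0
t18.Δ1 s4=0 s5=0 s6=0 s0=1 s3=0 s1=1 s2=0 clk=1
t18.Δ2 s4=0 s5=0 s6=1 s0=0 s3=0 s1=1 s2=0 clk=1
t19.Δ0 s4=0 s5=0 s6=1 s0=0 s3=0 s1=1 s2=0 clk=1
t19.Δ1 s4=0 s5=0 s6=1 s0=0 s3=0 s1=1 s2=0 clk=0

2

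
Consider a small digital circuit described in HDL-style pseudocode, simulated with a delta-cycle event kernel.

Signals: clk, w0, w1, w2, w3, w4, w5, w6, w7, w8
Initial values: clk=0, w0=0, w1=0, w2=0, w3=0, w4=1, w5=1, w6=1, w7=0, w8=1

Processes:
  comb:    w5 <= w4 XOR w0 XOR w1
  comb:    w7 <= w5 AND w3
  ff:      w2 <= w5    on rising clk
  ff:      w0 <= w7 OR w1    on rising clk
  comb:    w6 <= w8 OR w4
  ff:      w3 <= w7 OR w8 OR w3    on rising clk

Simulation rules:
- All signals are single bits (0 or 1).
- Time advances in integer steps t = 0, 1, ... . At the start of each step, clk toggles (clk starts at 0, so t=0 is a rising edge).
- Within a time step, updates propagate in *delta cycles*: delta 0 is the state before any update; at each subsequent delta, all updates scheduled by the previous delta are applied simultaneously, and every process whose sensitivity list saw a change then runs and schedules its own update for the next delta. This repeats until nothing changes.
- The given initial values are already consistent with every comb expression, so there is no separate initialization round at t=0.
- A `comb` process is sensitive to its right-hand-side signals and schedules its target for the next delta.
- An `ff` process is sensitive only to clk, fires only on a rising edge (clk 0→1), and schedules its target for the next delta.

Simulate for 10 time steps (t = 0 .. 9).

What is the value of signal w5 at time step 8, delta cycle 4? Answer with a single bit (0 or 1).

t=0 Δ0: w1=0 clk=0 w0=0 w5=1 w3=0 w4=1 w7=0 w8=1 w2=0 w6=1
  Δ1: clk:0→1
  Δ2: w3:0→1, w2:0→1
  Δ3: w7:0→1
  (3Δ to stable)
t=1 Δ0: w1=0 clk=1 w0=0 w5=1 w3=1 w4=1 w7=1 w8=1 w2=1 w6=1
  Δ1: clk:1→0
  (1Δ to stable)
t=2 Δ0: w1=0 clk=0 w0=0 w5=1 w3=1 w4=1 w7=1 w8=1 w2=1 w6=1
  Δ1: clk:0→1
  Δ2: w0:0→1
  Δ3: w5:1→0
  Δ4: w7:1→0
  (4Δ to stable)
t=3 Δ0: w1=0 clk=1 w0=1 w5=0 w3=1 w4=1 w7=0 w8=1 w2=1 w6=1
  Δ1: clk:1→0
  (1Δ to stable)
t=4 Δ0: w1=0 clk=0 w0=1 w5=0 w3=1 w4=1 w7=0 w8=1 w2=1 w6=1
  Δ1: clk:0→1
  Δ2: w0:1→0, w2:1→0
  Δ3: w5:0→1
  Δ4: w7:0→1
  (4Δ to stable)
t=5 Δ0: w1=0 clk=1 w0=0 w5=1 w3=1 w4=1 w7=1 w8=1 w2=0 w6=1
  Δ1: clk:1→0
  (1Δ to stable)
t=6 Δ0: w1=0 clk=0 w0=0 w5=1 w3=1 w4=1 w7=1 w8=1 w2=0 w6=1
  Δ1: clk:0→1
  Δ2: w0:0→1, w2:0→1
  Δ3: w5:1→0
  Δ4: w7:1→0
  (4Δ to stable)
t=7 Δ0: w1=0 clk=1 w0=1 w5=0 w3=1 w4=1 w7=0 w8=1 w2=1 w6=1
  Δ1: clk:1→0
  (1Δ to stable)
t=8 Δ0: w1=0 clk=0 w0=1 w5=0 w3=1 w4=1 w7=0 w8=1 w2=1 w6=1
  Δ1: clk:0→1
  Δ2: w0:1→0, w2:1→0
  Δ3: w5:0→1
  Δ4: w7:0→1
  (4Δ to stable)
t=9 Δ0: w1=0 clk=1 w0=0 w5=1 w3=1 w4=1 w7=1 w8=1 w2=0 w6=1
  Δ1: clk:1→0
  (1Δ to stable)

1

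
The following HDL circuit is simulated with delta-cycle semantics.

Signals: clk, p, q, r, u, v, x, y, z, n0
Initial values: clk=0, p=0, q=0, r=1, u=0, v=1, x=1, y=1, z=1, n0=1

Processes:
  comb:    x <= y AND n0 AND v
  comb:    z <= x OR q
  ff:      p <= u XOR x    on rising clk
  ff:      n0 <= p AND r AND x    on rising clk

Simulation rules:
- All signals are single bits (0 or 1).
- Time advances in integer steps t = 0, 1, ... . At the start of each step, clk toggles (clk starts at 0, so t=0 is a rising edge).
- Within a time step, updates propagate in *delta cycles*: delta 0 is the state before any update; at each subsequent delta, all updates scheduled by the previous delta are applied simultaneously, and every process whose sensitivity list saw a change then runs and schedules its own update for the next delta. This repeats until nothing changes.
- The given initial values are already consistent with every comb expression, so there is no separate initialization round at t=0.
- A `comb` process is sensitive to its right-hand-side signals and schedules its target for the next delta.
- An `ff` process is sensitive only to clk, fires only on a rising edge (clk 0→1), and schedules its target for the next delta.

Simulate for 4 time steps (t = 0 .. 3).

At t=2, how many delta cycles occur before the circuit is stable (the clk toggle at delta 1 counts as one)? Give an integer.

2

[bits: r,u,v,n0,q,z,y,clk,x,p]
t=0: Δ0=1011011010 Δ1=1011011110 Δ2=1010011111 Δ3=1010011101 Δ4=1010001101 | 4Δ
t=1: Δ0=1010001101 Δ1=1010001001 | 1Δ
t=2: Δ0=1010001001 Δ1=1010001101 Δ2=1010001100 | 2Δ
t=3: Δ0=1010001100 Δ1=1010001000 | 1Δ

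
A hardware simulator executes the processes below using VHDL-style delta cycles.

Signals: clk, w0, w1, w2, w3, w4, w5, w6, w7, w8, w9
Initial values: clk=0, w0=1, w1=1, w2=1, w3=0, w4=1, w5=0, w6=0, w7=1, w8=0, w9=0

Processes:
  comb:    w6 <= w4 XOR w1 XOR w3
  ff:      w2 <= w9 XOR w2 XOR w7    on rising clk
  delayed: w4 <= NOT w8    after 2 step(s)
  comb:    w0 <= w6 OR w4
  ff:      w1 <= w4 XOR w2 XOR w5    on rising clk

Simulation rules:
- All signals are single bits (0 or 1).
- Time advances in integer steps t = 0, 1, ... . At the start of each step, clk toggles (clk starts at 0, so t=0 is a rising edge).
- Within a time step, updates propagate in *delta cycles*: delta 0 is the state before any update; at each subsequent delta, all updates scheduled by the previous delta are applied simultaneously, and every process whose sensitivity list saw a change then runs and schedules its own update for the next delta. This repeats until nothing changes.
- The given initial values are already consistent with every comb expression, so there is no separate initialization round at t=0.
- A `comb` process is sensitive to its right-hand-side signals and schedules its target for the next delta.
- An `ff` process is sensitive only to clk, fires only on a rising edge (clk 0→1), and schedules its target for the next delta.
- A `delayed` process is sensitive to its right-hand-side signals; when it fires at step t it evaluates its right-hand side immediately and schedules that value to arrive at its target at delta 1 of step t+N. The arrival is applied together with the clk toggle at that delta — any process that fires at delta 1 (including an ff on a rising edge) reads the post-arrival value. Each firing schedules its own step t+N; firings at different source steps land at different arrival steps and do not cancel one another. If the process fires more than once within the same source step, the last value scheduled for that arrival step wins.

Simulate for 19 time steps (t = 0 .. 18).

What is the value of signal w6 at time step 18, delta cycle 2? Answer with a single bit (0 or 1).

[bits: w1,w6,w7,w5,clk,w2,w0,w4,w9,w3,w8]
t=0: Δ0=10100111000 Δ1=10101111000 Δ2=00101011000 Δ3=01101011000 | 3Δ
t=1: Δ0=01101011000 Δ1=01100011000 | 1Δ
t=2: Δ0=01100011000 Δ1=01101011000 Δ2=11101111000 Δ3=10101111000 | 3Δ
t=3: Δ0=10101111000 Δ1=10100111000 | 1Δ
t=4: Δ0=10100111000 Δ1=10101111000 Δ2=00101011000 Δ3=01101011000 | 3Δ
t=5: Δ0=01101011000 Δ1=01100011000 | 1Δ
t=6: Δ0=01100011000 Δ1=01101011000 Δ2=11101111000 Δ3=10101111000 | 3Δ
t=7: Δ0=10101111000 Δ1=10100111000 | 1Δ
t=8: Δ0=10100111000 Δ1=10101111000 Δ2=00101011000 Δ3=01101011000 | 3Δ
t=9: Δ0=01101011000 Δ1=01100011000 | 1Δ
t=10: Δ0=01100011000 Δ1=01101011000 Δ2=11101111000 Δ3=10101111000 | 3Δ
t=11: Δ0=10101111000 Δ1=10100111000 | 1Δ
t=12: Δ0=10100111000 Δ1=10101111000 Δ2=00101011000 Δ3=01101011000 | 3Δ
t=13: Δ0=01101011000 Δ1=01100011000 | 1Δ
t=14: Δ0=01100011000 Δ1=01101011000 Δ2=11101111000 Δ3=10101111000 | 3Δ
t=15: Δ0=10101111000 Δ1=10100111000 | 1Δ
t=16: Δ0=10100111000 Δ1=10101111000 Δ2=00101011000 Δ3=01101011000 | 3Δ
t=17: Δ0=01101011000 Δ1=01100011000 | 1Δ
t=18: Δ0=01100011000 Δ1=01101011000 Δ2=11101111000 Δ3=10101111000 | 3Δ

1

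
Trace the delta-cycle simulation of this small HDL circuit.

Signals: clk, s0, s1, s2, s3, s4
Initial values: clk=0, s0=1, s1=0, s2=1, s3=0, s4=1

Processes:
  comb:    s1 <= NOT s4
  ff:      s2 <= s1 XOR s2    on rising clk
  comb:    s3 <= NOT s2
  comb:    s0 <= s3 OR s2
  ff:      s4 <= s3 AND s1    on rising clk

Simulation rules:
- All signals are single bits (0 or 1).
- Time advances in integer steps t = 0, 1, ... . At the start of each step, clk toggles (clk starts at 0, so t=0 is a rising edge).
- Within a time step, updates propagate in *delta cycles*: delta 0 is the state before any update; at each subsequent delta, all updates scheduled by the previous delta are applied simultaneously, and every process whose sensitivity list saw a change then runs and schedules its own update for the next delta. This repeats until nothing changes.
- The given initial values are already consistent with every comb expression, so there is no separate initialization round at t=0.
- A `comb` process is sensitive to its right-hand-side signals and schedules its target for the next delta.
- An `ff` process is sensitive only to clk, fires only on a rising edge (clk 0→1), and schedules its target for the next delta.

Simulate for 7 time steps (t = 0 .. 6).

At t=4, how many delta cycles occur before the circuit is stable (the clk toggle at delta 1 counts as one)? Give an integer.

3

t0.Δ0 clk=0 s1=0 s4=1 s0=1 s3=0 s2=1
t0.Δ1 clk=1 s1=0 s4=1 s0=1 s3=0 s2=1
t0.Δ2 clk=1 s1=0 s4=0 s0=1 s3=0 s2=1
t0.Δ3 clk=1 s1=1 s4=0 s0=1 s3=0 s2=1
t1.Δ0 clk=1 s1=1 s4=0 s0=1 s3=0 s2=1
t1.Δ1 clk=0 s1=1 s4=0 s0=1 s3=0 s2=1
t2.Δ0 clk=0 s1=1 s4=0 s0=1 s3=0 s2=1
t2.Δ1 clk=1 s1=1 s4=0 s0=1 s3=0 s2=1
t2.Δ2 clk=1 s1=1 s4=0 s0=1 s3=0 s2=0
t2.Δ3 clk=1 s1=1 s4=0 s0=0 s3=1 s2=0
t2.Δ4 clk=1 s1=1 s4=0 s0=1 s3=1 s2=0
t3.Δ0 clk=1 s1=1 s4=0 s0=1 s3=1 s2=0
t3.Δ1 clk=0 s1=1 s4=0 s0=1 s3=1 s2=0
t4.Δ0 clk=0 s1=1 s4=0 s0=1 s3=1 s2=0
t4.Δ1 clk=1 s1=1 s4=0 s0=1 s3=1 s2=0
t4.Δ2 clk=1 s1=1 s4=1 s0=1 s3=1 s2=1
t4.Δ3 clk=1 s1=0 s4=1 s0=1 s3=0 s2=1
t5.Δ0 clk=1 s1=0 s4=1 s0=1 s3=0 s2=1
t5.Δ1 clk=0 s1=0 s4=1 s0=1 s3=0 s2=1
t6.Δ0 clk=0 s1=0 s4=1 s0=1 s3=0 s2=1
t6.Δ1 clk=1 s1=0 s4=1 s0=1 s3=0 s2=1
t6.Δ2 clk=1 s1=0 s4=0 s0=1 s3=0 s2=1
t6.Δ3 clk=1 s1=1 s4=0 s0=1 s3=0 s2=1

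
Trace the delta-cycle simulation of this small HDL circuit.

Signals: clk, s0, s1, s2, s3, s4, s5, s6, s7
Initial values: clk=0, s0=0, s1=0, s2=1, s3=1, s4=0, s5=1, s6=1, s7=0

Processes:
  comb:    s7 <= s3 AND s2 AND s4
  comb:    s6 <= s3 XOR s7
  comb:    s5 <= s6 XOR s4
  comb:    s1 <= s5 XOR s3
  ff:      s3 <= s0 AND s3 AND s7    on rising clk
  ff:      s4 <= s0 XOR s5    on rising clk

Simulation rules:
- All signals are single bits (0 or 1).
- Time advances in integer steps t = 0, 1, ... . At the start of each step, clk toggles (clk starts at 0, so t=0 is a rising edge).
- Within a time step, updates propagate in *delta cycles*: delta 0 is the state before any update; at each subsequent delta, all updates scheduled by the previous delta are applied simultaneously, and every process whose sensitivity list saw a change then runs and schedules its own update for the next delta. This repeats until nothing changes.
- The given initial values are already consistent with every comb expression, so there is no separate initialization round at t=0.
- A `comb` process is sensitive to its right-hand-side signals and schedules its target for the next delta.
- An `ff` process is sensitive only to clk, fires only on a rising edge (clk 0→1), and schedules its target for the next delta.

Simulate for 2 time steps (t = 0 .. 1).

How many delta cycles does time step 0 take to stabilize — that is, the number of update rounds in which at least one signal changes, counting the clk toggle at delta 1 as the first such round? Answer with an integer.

5

t=0 Δ0: s6=1 s5=1 clk=0 s1=0 s0=0 s4=0 s7=0 s2=1 s3=1
  Δ1: clk:0→1
  Δ2: s4:0→1, s3:1→0
  Δ3: s6:1→0, s5:1→0, s1:0→1
  Δ4: s5:0→1, s1:1→0
  Δ5: s1:0→1
  (5Δ to stable)
t=1 Δ0: s6=0 s5=1 clk=1 s1=1 s0=0 s4=1 s7=0 s2=1 s3=0
  Δ1: clk:1→0
  (1Δ to stable)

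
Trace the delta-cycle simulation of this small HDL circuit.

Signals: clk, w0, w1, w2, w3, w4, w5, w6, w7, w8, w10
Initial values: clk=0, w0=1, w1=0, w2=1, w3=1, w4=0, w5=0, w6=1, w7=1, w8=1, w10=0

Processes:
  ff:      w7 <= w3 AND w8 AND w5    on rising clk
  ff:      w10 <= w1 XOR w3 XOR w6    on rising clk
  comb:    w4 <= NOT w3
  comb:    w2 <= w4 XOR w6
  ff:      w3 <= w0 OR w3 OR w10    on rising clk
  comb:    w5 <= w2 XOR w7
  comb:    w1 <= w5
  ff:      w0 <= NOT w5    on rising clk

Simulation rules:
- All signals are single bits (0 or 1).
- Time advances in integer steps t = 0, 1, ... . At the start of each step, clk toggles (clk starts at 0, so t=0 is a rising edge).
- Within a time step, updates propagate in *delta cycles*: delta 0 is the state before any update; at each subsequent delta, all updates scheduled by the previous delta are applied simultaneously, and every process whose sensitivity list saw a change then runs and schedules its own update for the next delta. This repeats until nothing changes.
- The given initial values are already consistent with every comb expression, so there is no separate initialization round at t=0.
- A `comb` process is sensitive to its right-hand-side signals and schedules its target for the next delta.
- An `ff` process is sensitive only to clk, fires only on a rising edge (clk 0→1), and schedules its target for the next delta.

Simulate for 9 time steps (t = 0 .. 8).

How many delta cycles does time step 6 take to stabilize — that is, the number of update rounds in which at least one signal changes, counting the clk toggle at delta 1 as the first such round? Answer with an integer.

t=0 Δ0: w0=1 w3=1 w4=0 w7=1 w8=1 w6=1 w1=0 clk=0 w10=0 w5=0 w2=1
  Δ1: clk:0→1
  Δ2: w7:1→0
  Δ3: w5:0→1
  Δ4: w1:0→1
  (4Δ to stable)
t=1 Δ0: w0=1 w3=1 w4=0 w7=0 w8=1 w6=1 w1=1 clk=1 w10=0 w5=1 w2=1
  Δ1: clk:1→0
  (1Δ to stable)
t=2 Δ0: w0=1 w3=1 w4=0 w7=0 w8=1 w6=1 w1=1 clk=0 w10=0 w5=1 w2=1
  Δ1: clk:0→1
  Δ2: w0:1→0, w7:0→1, w10:0→1
  Δ3: w5:1→0
  Δ4: w1:1→0
  (4Δ to stable)
t=3 Δ0: w0=0 w3=1 w4=0 w7=1 w8=1 w6=1 w1=0 clk=1 w10=1 w5=0 w2=1
  Δ1: clk:1→0
  (1Δ to stable)
t=4 Δ0: w0=0 w3=1 w4=0 w7=1 w8=1 w6=1 w1=0 clk=0 w10=1 w5=0 w2=1
  Δ1: clk:0→1
  Δ2: w0:0→1, w7:1→0, w10:1→0
  Δ3: w5:0→1
  Δ4: w1:0→1
  (4Δ to stable)
t=5 Δ0: w0=1 w3=1 w4=0 w7=0 w8=1 w6=1 w1=1 clk=1 w10=0 w5=1 w2=1
  Δ1: clk:1→0
  (1Δ to stable)
t=6 Δ0: w0=1 w3=1 w4=0 w7=0 w8=1 w6=1 w1=1 clk=0 w10=0 w5=1 w2=1
  Δ1: clk:0→1
  Δ2: w0:1→0, w7:0→1, w10:0→1
  Δ3: w5:1→0
  Δ4: w1:1→0
  (4Δ to stable)
t=7 Δ0: w0=0 w3=1 w4=0 w7=1 w8=1 w6=1 w1=0 clk=1 w10=1 w5=0 w2=1
  Δ1: clk:1→0
  (1Δ to stable)
t=8 Δ0: w0=0 w3=1 w4=0 w7=1 w8=1 w6=1 w1=0 clk=0 w10=1 w5=0 w2=1
  Δ1: clk:0→1
  Δ2: w0:0→1, w7:1→0, w10:1→0
  Δ3: w5:0→1
  Δ4: w1:0→1
  (4Δ to stable)

4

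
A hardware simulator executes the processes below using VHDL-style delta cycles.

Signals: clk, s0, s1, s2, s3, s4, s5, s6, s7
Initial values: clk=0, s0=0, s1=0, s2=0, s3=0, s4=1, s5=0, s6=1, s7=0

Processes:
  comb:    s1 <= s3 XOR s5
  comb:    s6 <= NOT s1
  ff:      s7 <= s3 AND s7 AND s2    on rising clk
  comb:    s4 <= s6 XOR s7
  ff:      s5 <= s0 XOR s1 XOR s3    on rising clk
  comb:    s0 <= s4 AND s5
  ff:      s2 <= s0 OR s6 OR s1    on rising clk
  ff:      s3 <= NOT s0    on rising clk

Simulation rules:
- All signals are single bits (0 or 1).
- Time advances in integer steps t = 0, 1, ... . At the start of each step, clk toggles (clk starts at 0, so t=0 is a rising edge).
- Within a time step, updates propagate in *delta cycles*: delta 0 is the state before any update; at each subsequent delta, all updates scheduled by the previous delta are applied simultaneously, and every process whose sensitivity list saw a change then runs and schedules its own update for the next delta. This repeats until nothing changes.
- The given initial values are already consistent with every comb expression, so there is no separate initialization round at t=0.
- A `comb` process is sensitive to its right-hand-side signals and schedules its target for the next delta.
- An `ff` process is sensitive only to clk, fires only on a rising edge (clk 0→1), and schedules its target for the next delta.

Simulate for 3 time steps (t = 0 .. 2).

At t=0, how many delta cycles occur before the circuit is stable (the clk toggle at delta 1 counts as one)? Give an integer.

5

[bits: s7,s3,s2,s4,clk,s1,s6,s0,s5]
t=0: Δ0=000100100 Δ1=000110100 Δ2=011110100 Δ3=011111100 Δ4=011111000 Δ5=011011000 | 5Δ
t=1: Δ0=011011000 Δ1=011001000 | 1Δ
t=2: Δ0=011001000 Δ1=011011000 | 1Δ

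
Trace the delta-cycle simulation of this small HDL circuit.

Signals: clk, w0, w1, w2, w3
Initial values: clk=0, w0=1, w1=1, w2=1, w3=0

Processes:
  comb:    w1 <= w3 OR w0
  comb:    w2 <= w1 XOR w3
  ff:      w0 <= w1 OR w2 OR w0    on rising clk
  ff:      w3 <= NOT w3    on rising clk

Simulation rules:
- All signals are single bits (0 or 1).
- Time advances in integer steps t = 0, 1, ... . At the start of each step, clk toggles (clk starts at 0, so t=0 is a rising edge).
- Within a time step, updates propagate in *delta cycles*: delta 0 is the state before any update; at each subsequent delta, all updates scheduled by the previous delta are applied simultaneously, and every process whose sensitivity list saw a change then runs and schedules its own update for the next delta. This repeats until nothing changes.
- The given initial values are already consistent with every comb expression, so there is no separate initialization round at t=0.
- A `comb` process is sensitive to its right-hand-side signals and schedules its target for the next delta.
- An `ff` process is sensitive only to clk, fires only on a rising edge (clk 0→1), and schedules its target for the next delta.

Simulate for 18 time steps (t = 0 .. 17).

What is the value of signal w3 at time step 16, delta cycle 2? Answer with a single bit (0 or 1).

1

t=0 Δ0: w0=1 w2=1 w1=1 w3=0 clk=0
  Δ1: clk:0→1
  Δ2: w3:0→1
  Δ3: w2:1→0
  (3Δ to stable)
t=1 Δ0: w0=1 w2=0 w1=1 w3=1 clk=1
  Δ1: clk:1→0
  (1Δ to stable)
t=2 Δ0: w0=1 w2=0 w1=1 w3=1 clk=0
  Δ1: clk:0→1
  Δ2: w3:1→0
  Δ3: w2:0→1
  (3Δ to stable)
t=3 Δ0: w0=1 w2=1 w1=1 w3=0 clk=1
  Δ1: clk:1→0
  (1Δ to stable)
t=4 Δ0: w0=1 w2=1 w1=1 w3=0 clk=0
  Δ1: clk:0→1
  Δ2: w3:0→1
  Δ3: w2:1→0
  (3Δ to stable)
t=5 Δ0: w0=1 w2=0 w1=1 w3=1 clk=1
  Δ1: clk:1→0
  (1Δ to stable)
t=6 Δ0: w0=1 w2=0 w1=1 w3=1 clk=0
  Δ1: clk:0→1
  Δ2: w3:1→0
  Δ3: w2:0→1
  (3Δ to stable)
t=7 Δ0: w0=1 w2=1 w1=1 w3=0 clk=1
  Δ1: clk:1→0
  (1Δ to stable)
t=8 Δ0: w0=1 w2=1 w1=1 w3=0 clk=0
  Δ1: clk:0→1
  Δ2: w3:0→1
  Δ3: w2:1→0
  (3Δ to stable)
t=9 Δ0: w0=1 w2=0 w1=1 w3=1 clk=1
  Δ1: clk:1→0
  (1Δ to stable)
t=10 Δ0: w0=1 w2=0 w1=1 w3=1 clk=0
  Δ1: clk:0→1
  Δ2: w3:1→0
  Δ3: w2:0→1
  (3Δ to stable)
t=11 Δ0: w0=1 w2=1 w1=1 w3=0 clk=1
  Δ1: clk:1→0
  (1Δ to stable)
t=12 Δ0: w0=1 w2=1 w1=1 w3=0 clk=0
  Δ1: clk:0→1
  Δ2: w3:0→1
  Δ3: w2:1→0
  (3Δ to stable)
t=13 Δ0: w0=1 w2=0 w1=1 w3=1 clk=1
  Δ1: clk:1→0
  (1Δ to stable)
t=14 Δ0: w0=1 w2=0 w1=1 w3=1 clk=0
  Δ1: clk:0→1
  Δ2: w3:1→0
  Δ3: w2:0→1
  (3Δ to stable)
t=15 Δ0: w0=1 w2=1 w1=1 w3=0 clk=1
  Δ1: clk:1→0
  (1Δ to stable)
t=16 Δ0: w0=1 w2=1 w1=1 w3=0 clk=0
  Δ1: clk:0→1
  Δ2: w3:0→1
  Δ3: w2:1→0
  (3Δ to stable)
t=17 Δ0: w0=1 w2=0 w1=1 w3=1 clk=1
  Δ1: clk:1→0
  (1Δ to stable)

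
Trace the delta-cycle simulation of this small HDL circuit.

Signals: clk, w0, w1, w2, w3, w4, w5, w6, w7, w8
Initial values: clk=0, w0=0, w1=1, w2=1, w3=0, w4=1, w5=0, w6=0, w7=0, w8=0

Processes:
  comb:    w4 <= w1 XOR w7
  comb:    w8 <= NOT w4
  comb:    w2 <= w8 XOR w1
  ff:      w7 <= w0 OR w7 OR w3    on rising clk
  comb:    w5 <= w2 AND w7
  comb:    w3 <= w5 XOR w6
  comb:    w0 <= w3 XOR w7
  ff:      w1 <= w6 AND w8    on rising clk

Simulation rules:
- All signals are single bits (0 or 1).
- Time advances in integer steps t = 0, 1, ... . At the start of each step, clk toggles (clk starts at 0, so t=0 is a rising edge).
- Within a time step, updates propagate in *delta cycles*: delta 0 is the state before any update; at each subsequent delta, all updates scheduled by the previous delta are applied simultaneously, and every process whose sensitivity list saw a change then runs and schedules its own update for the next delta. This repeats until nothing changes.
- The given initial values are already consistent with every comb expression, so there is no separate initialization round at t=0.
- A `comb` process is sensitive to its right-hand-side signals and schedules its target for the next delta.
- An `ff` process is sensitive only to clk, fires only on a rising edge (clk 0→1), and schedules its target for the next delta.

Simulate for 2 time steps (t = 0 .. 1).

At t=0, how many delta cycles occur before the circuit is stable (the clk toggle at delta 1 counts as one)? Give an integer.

5

t=0 Δ0: w1=1 w7=0 w8=0 w4=1 clk=0 w2=1 w0=0 w3=0 w6=0 w5=0
  Δ1: clk:0→1
  Δ2: w1:1→0
  Δ3: w4:1→0, w2:1→0
  Δ4: w8:0→1
  Δ5: w2:0→1
  (5Δ to stable)
t=1 Δ0: w1=0 w7=0 w8=1 w4=0 clk=1 w2=1 w0=0 w3=0 w6=0 w5=0
  Δ1: clk:1→0
  (1Δ to stable)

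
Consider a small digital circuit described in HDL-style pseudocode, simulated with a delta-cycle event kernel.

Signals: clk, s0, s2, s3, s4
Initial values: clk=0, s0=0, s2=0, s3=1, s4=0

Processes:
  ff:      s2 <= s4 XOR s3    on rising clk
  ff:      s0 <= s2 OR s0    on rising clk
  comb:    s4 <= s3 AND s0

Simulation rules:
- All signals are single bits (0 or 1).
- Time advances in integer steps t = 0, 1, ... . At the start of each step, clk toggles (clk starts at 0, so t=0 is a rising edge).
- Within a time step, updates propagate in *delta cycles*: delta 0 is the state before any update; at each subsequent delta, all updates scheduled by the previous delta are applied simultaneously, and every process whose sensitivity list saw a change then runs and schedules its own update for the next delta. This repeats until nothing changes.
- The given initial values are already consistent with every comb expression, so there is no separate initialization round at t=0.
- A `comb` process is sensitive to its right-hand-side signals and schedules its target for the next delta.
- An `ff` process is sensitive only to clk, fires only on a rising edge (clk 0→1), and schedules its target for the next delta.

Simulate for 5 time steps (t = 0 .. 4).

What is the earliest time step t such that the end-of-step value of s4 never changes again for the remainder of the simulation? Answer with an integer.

2

t0.Δ0 s0=0 clk=0 s2=0 s3=1 s4=0
t0.Δ1 s0=0 clk=1 s2=0 s3=1 s4=0
t0.Δ2 s0=0 clk=1 s2=1 s3=1 s4=0
t1.Δ0 s0=0 clk=1 s2=1 s3=1 s4=0
t1.Δ1 s0=0 clk=0 s2=1 s3=1 s4=0
t2.Δ0 s0=0 clk=0 s2=1 s3=1 s4=0
t2.Δ1 s0=0 clk=1 s2=1 s3=1 s4=0
t2.Δ2 s0=1 clk=1 s2=1 s3=1 s4=0
t2.Δ3 s0=1 clk=1 s2=1 s3=1 s4=1
t3.Δ0 s0=1 clk=1 s2=1 s3=1 s4=1
t3.Δ1 s0=1 clk=0 s2=1 s3=1 s4=1
t4.Δ0 s0=1 clk=0 s2=1 s3=1 s4=1
t4.Δ1 s0=1 clk=1 s2=1 s3=1 s4=1
t4.Δ2 s0=1 clk=1 s2=0 s3=1 s4=1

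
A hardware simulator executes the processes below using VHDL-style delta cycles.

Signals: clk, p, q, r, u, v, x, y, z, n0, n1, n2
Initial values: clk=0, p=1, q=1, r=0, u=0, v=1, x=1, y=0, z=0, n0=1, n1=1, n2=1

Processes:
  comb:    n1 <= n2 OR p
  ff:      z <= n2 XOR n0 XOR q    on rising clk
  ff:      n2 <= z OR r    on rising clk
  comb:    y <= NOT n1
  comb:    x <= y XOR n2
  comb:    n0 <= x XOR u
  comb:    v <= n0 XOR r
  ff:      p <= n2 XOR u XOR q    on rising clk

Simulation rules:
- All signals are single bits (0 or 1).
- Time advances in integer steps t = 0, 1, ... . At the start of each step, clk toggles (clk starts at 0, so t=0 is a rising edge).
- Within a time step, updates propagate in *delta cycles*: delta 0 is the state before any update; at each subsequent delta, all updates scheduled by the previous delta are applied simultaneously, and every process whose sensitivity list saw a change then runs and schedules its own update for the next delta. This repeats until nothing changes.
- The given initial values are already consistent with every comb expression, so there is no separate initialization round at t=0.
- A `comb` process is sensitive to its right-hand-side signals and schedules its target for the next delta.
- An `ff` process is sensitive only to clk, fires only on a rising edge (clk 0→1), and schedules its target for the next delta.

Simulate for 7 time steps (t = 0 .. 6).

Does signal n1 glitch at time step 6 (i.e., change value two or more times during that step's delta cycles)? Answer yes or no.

t0.Δ0 clk=0 r=0 v=1 n1=1 x=1 y=0 n0=1 p=1 q=1 z=0 u=0 n2=1
t0.Δ1 clk=1 r=0 v=1 n1=1 x=1 y=0 n0=1 p=1 q=1 z=0 u=0 n2=1
t0.Δ2 clk=1 r=0 v=1 n1=1 x=1 y=0 n0=1 p=0 q=1 z=1 u=0 n2=0
t0.Δ3 clk=1 r=0 v=1 n1=0 x=0 y=0 n0=1 p=0 q=1 z=1 u=0 n2=0
t0.Δ4 clk=1 r=0 v=1 n1=0 x=0 y=1 n0=0 p=0 q=1 z=1 u=0 n2=0
t0.Δ5 clk=1 r=0 v=0 n1=0 x=1 y=1 n0=0 p=0 q=1 z=1 u=0 n2=0
t0.Δ6 clk=1 r=0 v=0 n1=0 x=1 y=1 n0=1 p=0 q=1 z=1 u=0 n2=0
t0.Δ7 clk=1 r=0 v=1 n1=0 x=1 y=1 n0=1 p=0 q=1 z=1 u=0 n2=0
t1.Δ0 clk=1 r=0 v=1 n1=0 x=1 y=1 n0=1 p=0 q=1 z=1 u=0 n2=0
t1.Δ1 clk=0 r=0 v=1 n1=0 x=1 y=1 n0=1 p=0 q=1 z=1 u=0 n2=0
t2.Δ0 clk=0 r=0 v=1 n1=0 x=1 y=1 n0=1 p=0 q=1 z=1 u=0 n2=0
t2.Δ1 clk=1 r=0 v=1 n1=0 x=1 y=1 n0=1 p=0 q=1 z=1 u=0 n2=0
t2.Δ2 clk=1 r=0 v=1 n1=0 x=1 y=1 n0=1 p=1 q=1 z=0 u=0 n2=1
t2.Δ3 clk=1 r=0 v=1 n1=1 x=0 y=1 n0=1 p=1 q=1 z=0 u=0 n2=1
t2.Δ4 clk=1 r=0 v=1 n1=1 x=0 y=0 n0=0 p=1 q=1 z=0 u=0 n2=1
t2.Δ5 clk=1 r=0 v=0 n1=1 x=1 y=0 n0=0 p=1 q=1 z=0 u=0 n2=1
t2.Δ6 clk=1 r=0 v=0 n1=1 x=1 y=0 n0=1 p=1 q=1 z=0 u=0 n2=1
t2.Δ7 clk=1 r=0 v=1 n1=1 x=1 y=0 n0=1 p=1 q=1 z=0 u=0 n2=1
t3.Δ0 clk=1 r=0 v=1 n1=1 x=1 y=0 n0=1 p=1 q=1 z=0 u=0 n2=1
t3.Δ1 clk=0 r=0 v=1 n1=1 x=1 y=0 n0=1 p=1 q=1 z=0 u=0 n2=1
t4.Δ0 clk=0 r=0 v=1 n1=1 x=1 y=0 n0=1 p=1 q=1 z=0 u=0 n2=1
t4.Δ1 clk=1 r=0 v=1 n1=1 x=1 y=0 n0=1 p=1 q=1 z=0 u=0 n2=1
t4.Δ2 clk=1 r=0 v=1 n1=1 x=1 y=0 n0=1 p=0 q=1 z=1 u=0 n2=0
t4.Δ3 clk=1 r=0 v=1 n1=0 x=0 y=0 n0=1 p=0 q=1 z=1 u=0 n2=0
t4.Δ4 clk=1 r=0 v=1 n1=0 x=0 y=1 n0=0 p=0 q=1 z=1 u=0 n2=0
t4.Δ5 clk=1 r=0 v=0 n1=0 x=1 y=1 n0=0 p=0 q=1 z=1 u=0 n2=0
t4.Δ6 clk=1 r=0 v=0 n1=0 x=1 y=1 n0=1 p=0 q=1 z=1 u=0 n2=0
t4.Δ7 clk=1 r=0 v=1 n1=0 x=1 y=1 n0=1 p=0 q=1 z=1 u=0 n2=0
t5.Δ0 clk=1 r=0 v=1 n1=0 x=1 y=1 n0=1 p=0 q=1 z=1 u=0 n2=0
t5.Δ1 clk=0 r=0 v=1 n1=0 x=1 y=1 n0=1 p=0 q=1 z=1 u=0 n2=0
t6.Δ0 clk=0 r=0 v=1 n1=0 x=1 y=1 n0=1 p=0 q=1 z=1 u=0 n2=0
t6.Δ1 clk=1 r=0 v=1 n1=0 x=1 y=1 n0=1 p=0 q=1 z=1 u=0 n2=0
t6.Δ2 clk=1 r=0 v=1 n1=0 x=1 y=1 n0=1 p=1 q=1 z=0 u=0 n2=1
t6.Δ3 clk=1 r=0 v=1 n1=1 x=0 y=1 n0=1 p=1 q=1 z=0 u=0 n2=1
t6.Δ4 clk=1 r=0 v=1 n1=1 x=0 y=0 n0=0 p=1 q=1 z=0 u=0 n2=1
t6.Δ5 clk=1 r=0 v=0 n1=1 x=1 y=0 n0=0 p=1 q=1 z=0 u=0 n2=1
t6.Δ6 clk=1 r=0 v=0 n1=1 x=1 y=0 n0=1 p=1 q=1 z=0 u=0 n2=1
t6.Δ7 clk=1 r=0 v=1 n1=1 x=1 y=0 n0=1 p=1 q=1 z=0 u=0 n2=1

no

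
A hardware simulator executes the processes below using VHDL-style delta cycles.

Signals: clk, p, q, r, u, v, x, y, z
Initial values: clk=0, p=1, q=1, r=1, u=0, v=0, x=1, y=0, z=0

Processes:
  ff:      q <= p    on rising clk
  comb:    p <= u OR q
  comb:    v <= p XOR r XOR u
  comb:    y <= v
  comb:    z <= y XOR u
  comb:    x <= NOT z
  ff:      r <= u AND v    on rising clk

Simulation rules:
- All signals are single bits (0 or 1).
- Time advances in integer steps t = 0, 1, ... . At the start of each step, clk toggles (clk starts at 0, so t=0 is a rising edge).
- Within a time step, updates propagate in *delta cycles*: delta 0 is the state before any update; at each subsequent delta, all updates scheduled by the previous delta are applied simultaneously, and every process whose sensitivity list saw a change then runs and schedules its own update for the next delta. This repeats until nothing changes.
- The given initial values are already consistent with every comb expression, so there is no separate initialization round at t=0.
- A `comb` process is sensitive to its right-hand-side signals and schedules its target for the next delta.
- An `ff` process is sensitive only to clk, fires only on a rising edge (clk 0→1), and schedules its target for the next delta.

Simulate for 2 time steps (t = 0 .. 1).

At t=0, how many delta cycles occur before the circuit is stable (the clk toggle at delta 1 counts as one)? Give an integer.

t0.Δ0 p=1 r=1 z=0 x=1 clk=0 u=0 v=0 q=1 y=0
t0.Δ1 p=1 r=1 z=0 x=1 clk=1 u=0 v=0 q=1 y=0
t0.Δ2 p=1 r=0 z=0 x=1 clk=1 u=0 v=0 q=1 y=0
t0.Δ3 p=1 r=0 z=0 x=1 clk=1 u=0 v=1 q=1 y=0
t0.Δ4 p=1 r=0 z=0 x=1 clk=1 u=0 v=1 q=1 y=1
t0.Δ5 p=1 r=0 z=1 x=1 clk=1 u=0 v=1 q=1 y=1
t0.Δ6 p=1 r=0 z=1 x=0 clk=1 u=0 v=1 q=1 y=1
t1.Δ0 p=1 r=0 z=1 x=0 clk=1 u=0 v=1 q=1 y=1
t1.Δ1 p=1 r=0 z=1 x=0 clk=0 u=0 v=1 q=1 y=1

6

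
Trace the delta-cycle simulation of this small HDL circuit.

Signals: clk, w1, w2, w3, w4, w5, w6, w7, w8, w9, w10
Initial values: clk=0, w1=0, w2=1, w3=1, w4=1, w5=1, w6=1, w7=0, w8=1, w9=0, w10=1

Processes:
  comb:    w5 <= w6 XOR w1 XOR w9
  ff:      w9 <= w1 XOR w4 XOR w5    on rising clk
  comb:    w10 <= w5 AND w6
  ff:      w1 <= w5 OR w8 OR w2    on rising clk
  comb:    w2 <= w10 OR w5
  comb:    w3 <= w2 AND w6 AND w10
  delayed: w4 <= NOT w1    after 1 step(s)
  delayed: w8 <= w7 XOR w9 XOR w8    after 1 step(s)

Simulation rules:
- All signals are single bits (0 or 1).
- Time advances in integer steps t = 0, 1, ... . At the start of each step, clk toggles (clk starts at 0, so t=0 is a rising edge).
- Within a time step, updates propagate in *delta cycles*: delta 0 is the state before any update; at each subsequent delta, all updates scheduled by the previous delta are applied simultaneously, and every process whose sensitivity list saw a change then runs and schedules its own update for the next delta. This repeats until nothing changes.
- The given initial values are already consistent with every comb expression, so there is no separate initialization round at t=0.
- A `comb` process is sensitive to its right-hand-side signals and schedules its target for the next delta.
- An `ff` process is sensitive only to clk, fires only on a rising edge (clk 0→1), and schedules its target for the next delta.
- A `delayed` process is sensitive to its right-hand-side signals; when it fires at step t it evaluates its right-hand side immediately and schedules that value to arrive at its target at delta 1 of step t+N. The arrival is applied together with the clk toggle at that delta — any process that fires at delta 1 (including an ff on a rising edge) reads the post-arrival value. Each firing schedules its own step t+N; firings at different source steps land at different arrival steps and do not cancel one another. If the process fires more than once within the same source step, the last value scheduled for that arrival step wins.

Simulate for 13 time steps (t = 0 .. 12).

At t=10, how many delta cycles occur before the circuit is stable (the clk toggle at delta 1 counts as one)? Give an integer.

t0.Δ0 w10=1 clk=0 w1=0 w6=1 w2=1 w4=1 w9=0 w7=0 w5=1 w3=1 w8=1
t0.Δ1 w10=1 clk=1 w1=0 w6=1 w2=1 w4=1 w9=0 w7=0 w5=1 w3=1 w8=1
t0.Δ2 w10=1 clk=1 w1=1 w6=1 w2=1 w4=1 w9=0 w7=0 w5=1 w3=1 w8=1
t0.Δ3 w10=1 clk=1 w1=1 w6=1 w2=1 w4=1 w9=0 w7=0 w5=0 w3=1 w8=1
t0.Δ4 w10=0 clk=1 w1=1 w6=1 w2=1 w4=1 w9=0 w7=0 w5=0 w3=1 w8=1
t0.Δ5 w10=0 clk=1 w1=1 w6=1 w2=0 w4=1 w9=0 w7=0 w5=0 w3=0 w8=1
t1.Δ0 w10=0 clk=1 w1=1 w6=1 w2=0 w4=1 w9=0 w7=0 w5=0 w3=0 w8=1
t1.Δ1 w10=0 clk=0 w1=1 w6=1 w2=0 w4=0 w9=0 w7=0 w5=0 w3=0 w8=1
t2.Δ0 w10=0 clk=0 w1=1 w6=1 w2=0 w4=0 w9=0 w7=0 w5=0 w3=0 w8=1
t2.Δ1 w10=0 clk=1 w1=1 w6=1 w2=0 w4=0 w9=0 w7=0 w5=0 w3=0 w8=1
t2.Δ2 w10=0 clk=1 w1=1 w6=1 w2=0 w4=0 w9=1 w7=0 w5=0 w3=0 w8=1
t2.Δ3 w10=0 clk=1 w1=1 w6=1 w2=0 w4=0 w9=1 w7=0 w5=1 w3=0 w8=1
t2.Δ4 w10=1 clk=1 w1=1 w6=1 w2=1 w4=0 w9=1 w7=0 w5=1 w3=0 w8=1
t2.Δ5 w10=1 clk=1 w1=1 w6=1 w2=1 w4=0 w9=1 w7=0 w5=1 w3=1 w8=1
t3.Δ0 w10=1 clk=1 w1=1 w6=1 w2=1 w4=0 w9=1 w7=0 w5=1 w3=1 w8=1
t3.Δ1 w10=1 clk=0 w1=1 w6=1 w2=1 w4=0 w9=1 w7=0 w5=1 w3=1 w8=0
t4.Δ0 w10=1 clk=0 w1=1 w6=1 w2=1 w4=0 w9=1 w7=0 w5=1 w3=1 w8=0
t4.Δ1 w10=1 clk=1 w1=1 w6=1 w2=1 w4=0 w9=1 w7=0 w5=1 w3=1 w8=1
t4.Δ2 w10=1 clk=1 w1=1 w6=1 w2=1 w4=0 w9=0 w7=0 w5=1 w3=1 w8=1
t4.Δ3 w10=1 clk=1 w1=1 w6=1 w2=1 w4=0 w9=0 w7=0 w5=0 w3=1 w8=1
t4.Δ4 w10=0 clk=1 w1=1 w6=1 w2=1 w4=0 w9=0 w7=0 w5=0 w3=1 w8=1
t4.Δ5 w10=0 clk=1 w1=1 w6=1 w2=0 w4=0 w9=0 w7=0 w5=0 w3=0 w8=1
t5.Δ0 w10=0 clk=1 w1=1 w6=1 w2=0 w4=0 w9=0 w7=0 w5=0 w3=0 w8=1
t5.Δ1 w10=0 clk=0 w1=1 w6=1 w2=0 w4=0 w9=0 w7=0 w5=0 w3=0 w8=1
t6.Δ0 w10=0 clk=0 w1=1 w6=1 w2=0 w4=0 w9=0 w7=0 w5=0 w3=0 w8=1
t6.Δ1 w10=0 clk=1 w1=1 w6=1 w2=0 w4=0 w9=0 w7=0 w5=0 w3=0 w8=1
t6.Δ2 w10=0 clk=1 w1=1 w6=1 w2=0 w4=0 w9=1 w7=0 w5=0 w3=0 w8=1
t6.Δ3 w10=0 clk=1 w1=1 w6=1 w2=0 w4=0 w9=1 w7=0 w5=1 w3=0 w8=1
t6.Δ4 w10=1 clk=1 w1=1 w6=1 w2=1 w4=0 w9=1 w7=0 w5=1 w3=0 w8=1
t6.Δ5 w10=1 clk=1 w1=1 w6=1 w2=1 w4=0 w9=1 w7=0 w5=1 w3=1 w8=1
t7.Δ0 w10=1 clk=1 w1=1 w6=1 w2=1 w4=0 w9=1 w7=0 w5=1 w3=1 w8=1
t7.Δ1 w10=1 clk=0 w1=1 w6=1 w2=1 w4=0 w9=1 w7=0 w5=1 w3=1 w8=0
t8.Δ0 w10=1 clk=0 w1=1 w6=1 w2=1 w4=0 w9=1 w7=0 w5=1 w3=1 w8=0
t8.Δ1 w10=1 clk=1 w1=1 w6=1 w2=1 w4=0 w9=1 w7=0 w5=1 w3=1 w8=1
t8.Δ2 w10=1 clk=1 w1=1 w6=1 w2=1 w4=0 w9=0 w7=0 w5=1 w3=1 w8=1
t8.Δ3 w10=1 clk=1 w1=1 w6=1 w2=1 w4=0 w9=0 w7=0 w5=0 w3=1 w8=1
t8.Δ4 w10=0 clk=1 w1=1 w6=1 w2=1 w4=0 w9=0 w7=0 w5=0 w3=1 w8=1
t8.Δ5 w10=0 clk=1 w1=1 w6=1 w2=0 w4=0 w9=0 w7=0 w5=0 w3=0 w8=1
t9.Δ0 w10=0 clk=1 w1=1 w6=1 w2=0 w4=0 w9=0 w7=0 w5=0 w3=0 w8=1
t9.Δ1 w10=0 clk=0 w1=1 w6=1 w2=0 w4=0 w9=0 w7=0 w5=0 w3=0 w8=1
t10.Δ0 w10=0 clk=0 w1=1 w6=1 w2=0 w4=0 w9=0 w7=0 w5=0 w3=0 w8=1
t10.Δ1 w10=0 clk=1 w1=1 w6=1 w2=0 w4=0 w9=0 w7=0 w5=0 w3=0 w8=1
t10.Δ2 w10=0 clk=1 w1=1 w6=1 w2=0 w4=0 w9=1 w7=0 w5=0 w3=0 w8=1
t10.Δ3 w10=0 clk=1 w1=1 w6=1 w2=0 w4=0 w9=1 w7=0 w5=1 w3=0 w8=1
t10.Δ4 w10=1 clk=1 w1=1 w6=1 w2=1 w4=0 w9=1 w7=0 w5=1 w3=0 w8=1
t10.Δ5 w10=1 clk=1 w1=1 w6=1 w2=1 w4=0 w9=1 w7=0 w5=1 w3=1 w8=1
t11.Δ0 w10=1 clk=1 w1=1 w6=1 w2=1 w4=0 w9=1 w7=0 w5=1 w3=1 w8=1
t11.Δ1 w10=1 clk=0 w1=1 w6=1 w2=1 w4=0 w9=1 w7=0 w5=1 w3=1 w8=0
t12.Δ0 w10=1 clk=0 w1=1 w6=1 w2=1 w4=0 w9=1 w7=0 w5=1 w3=1 w8=0
t12.Δ1 w10=1 clk=1 w1=1 w6=1 w2=1 w4=0 w9=1 w7=0 w5=1 w3=1 w8=1
t12.Δ2 w10=1 clk=1 w1=1 w6=1 w2=1 w4=0 w9=0 w7=0 w5=1 w3=1 w8=1
t12.Δ3 w10=1 clk=1 w1=1 w6=1 w2=1 w4=0 w9=0 w7=0 w5=0 w3=1 w8=1
t12.Δ4 w10=0 clk=1 w1=1 w6=1 w2=1 w4=0 w9=0 w7=0 w5=0 w3=1 w8=1
t12.Δ5 w10=0 clk=1 w1=1 w6=1 w2=0 w4=0 w9=0 w7=0 w5=0 w3=0 w8=1

5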